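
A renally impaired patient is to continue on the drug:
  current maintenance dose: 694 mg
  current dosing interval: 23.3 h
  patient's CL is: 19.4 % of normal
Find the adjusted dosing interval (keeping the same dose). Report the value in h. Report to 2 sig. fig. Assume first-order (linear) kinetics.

To keep the same average steady-state level, dosing rate must scale with clearance.
CL ratio = 19.4 / 100 = 0.1940
New interval (same dose) = 23.3 / 0.1940 = 120.1 h

120 h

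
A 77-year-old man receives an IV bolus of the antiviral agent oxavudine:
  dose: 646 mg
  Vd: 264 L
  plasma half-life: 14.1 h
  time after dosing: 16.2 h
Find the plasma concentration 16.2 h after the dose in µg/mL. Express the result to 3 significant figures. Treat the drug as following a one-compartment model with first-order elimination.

1.10 µg/mL

C₀ = Dose / Vd = 646.0 / 264 = 2.447 mg/L
k = ln2 / t½ = 0.693147 / 14.1 = 0.04916 h⁻¹
C = C₀ · e^(−k·t) = 2.447 × e^(−0.04916 × 16.2)
  = 2.447 × 0.4510 = 1.104 mg/L
(1.104 mg/L = 1.104 µg/mL)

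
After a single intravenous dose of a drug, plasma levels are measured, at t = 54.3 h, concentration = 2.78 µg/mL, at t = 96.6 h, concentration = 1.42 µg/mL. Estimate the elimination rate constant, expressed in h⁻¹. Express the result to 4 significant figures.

k = ln(C₁/C₂) / (t₂ − t₁) = ln(2.78/1.42) / (96.6 − 54.3)
  = 0.6718 / 42.30 = 0.01588 h⁻¹

0.01588 h⁻¹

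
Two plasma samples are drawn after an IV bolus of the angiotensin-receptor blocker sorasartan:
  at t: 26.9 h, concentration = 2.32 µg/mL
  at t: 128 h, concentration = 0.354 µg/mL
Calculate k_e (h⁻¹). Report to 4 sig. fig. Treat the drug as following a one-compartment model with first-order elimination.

k = ln(C₁/C₂) / (t₂ − t₁) = ln(2.32/0.354) / (128 − 26.9)
  = 1.880 / 101.1 = 0.01860 h⁻¹

0.01860 h⁻¹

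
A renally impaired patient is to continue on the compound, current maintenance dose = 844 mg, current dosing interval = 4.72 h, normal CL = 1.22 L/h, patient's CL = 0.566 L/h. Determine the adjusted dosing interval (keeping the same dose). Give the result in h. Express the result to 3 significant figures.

To keep the same average steady-state level, dosing rate must scale with clearance.
CL ratio = 0.566 / 1.22 = 0.4639
New interval (same dose) = 4.72 / 0.4639 = 10.17 h

10.2 h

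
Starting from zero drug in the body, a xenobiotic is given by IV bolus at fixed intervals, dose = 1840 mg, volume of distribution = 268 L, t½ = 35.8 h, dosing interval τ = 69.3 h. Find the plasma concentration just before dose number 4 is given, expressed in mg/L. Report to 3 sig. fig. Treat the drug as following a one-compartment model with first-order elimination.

2.39 mg/L

C₀ per dose = Dose / Vd = 1840 / 268 = 6.866 mg/L
k = ln2 / t½ = 0.693147 / 35.8 = 0.01936 h⁻¹
Fraction remaining after one interval: r = e^(−kτ) = e^(−0.01936 × 69.3) = 0.2614
Before dose 4, 3 doses have been given (aged 1τ, 2τ, 3τ).
C_trough = C₀ × (r + r² + … + r^3) = C₀ × r(1−r^3)/(1−r)
        = 6.866 × 0.2614 × (1 − 0.01786) / (1 − 0.2614) = 2.387 mg/L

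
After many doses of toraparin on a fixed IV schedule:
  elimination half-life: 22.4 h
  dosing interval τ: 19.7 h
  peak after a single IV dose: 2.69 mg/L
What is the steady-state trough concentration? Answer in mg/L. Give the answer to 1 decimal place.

k = ln2 / t½ = 0.693147 / 22.4 = 0.03094 h⁻¹
e^(−kτ) = e^(−0.03094 × 19.7) = 0.5436
Accumulation ratio R = 1 / (1 − e^(−kτ)) = 1 / (1 − 0.5436) = 2.191
Steady-state trough = C₀ × R × e^(−kτ) = 2.69 × 2.191 × 0.5436 = 3.204 mg/L

3.2 mg/L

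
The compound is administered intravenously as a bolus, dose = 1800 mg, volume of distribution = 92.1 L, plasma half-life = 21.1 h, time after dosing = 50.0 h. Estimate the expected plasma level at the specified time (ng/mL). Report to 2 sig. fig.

3800 ng/mL

C₀ = Dose / Vd = 1800 / 92.1 = 19.54 mg/L
k = ln2 / t½ = 0.693147 / 21.1 = 0.03285 h⁻¹
C = C₀ · e^(−k·t) = 19.54 × e^(−0.03285 × 50.0)
  = 19.54 × 0.1935 = 3.781 mg/L
Convert: 3.781 mg/L × 1000 = 3781 ng/mL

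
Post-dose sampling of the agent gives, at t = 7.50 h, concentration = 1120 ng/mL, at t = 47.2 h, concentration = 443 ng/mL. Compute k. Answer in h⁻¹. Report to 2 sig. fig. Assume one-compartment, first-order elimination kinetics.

k = ln(C₁/C₂) / (t₂ − t₁) = ln(1120/443) / (47.2 − 7.50)
  = 0.9275 / 39.70 = 0.02336 h⁻¹

0.023 h⁻¹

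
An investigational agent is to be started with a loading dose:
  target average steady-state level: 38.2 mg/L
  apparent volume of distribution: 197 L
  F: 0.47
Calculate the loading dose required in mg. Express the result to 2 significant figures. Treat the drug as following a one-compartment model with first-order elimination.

LD = Css × Vd / F = 38.2 × 197 / 0.47 = 16010 mg

16000 mg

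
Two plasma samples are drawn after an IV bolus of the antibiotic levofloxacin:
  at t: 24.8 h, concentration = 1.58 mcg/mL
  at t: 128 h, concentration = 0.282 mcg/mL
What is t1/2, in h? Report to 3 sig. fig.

41.5 h

k = ln(C₁/C₂) / (t₂ − t₁) = ln(1.58/0.282) / (128 − 24.8)
  = 1.723 / 103.2 = 0.01670 h⁻¹
t½ = ln2 / k = 0.693147 / 0.01670 = 41.51 h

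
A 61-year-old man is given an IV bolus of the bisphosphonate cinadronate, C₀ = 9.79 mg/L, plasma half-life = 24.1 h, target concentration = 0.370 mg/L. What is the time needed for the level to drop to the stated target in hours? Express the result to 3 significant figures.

k = ln2 / t½ = 0.693147 / 24.1 = 0.02876 h⁻¹
t = ln(C₀ / C) / k = ln(9.790 / 0.370) / 0.02876
  = ln(26.46) / 0.02876 = 3.276 / 0.02876 = 113.9 h

114 h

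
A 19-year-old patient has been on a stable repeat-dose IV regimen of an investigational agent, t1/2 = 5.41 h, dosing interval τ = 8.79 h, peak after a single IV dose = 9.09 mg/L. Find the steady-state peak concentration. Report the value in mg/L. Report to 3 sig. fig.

k = ln2 / t½ = 0.693147 / 5.41 = 0.1281 h⁻¹
e^(−kτ) = e^(−0.1281 × 8.79) = 0.3243
Accumulation ratio R = 1 / (1 − e^(−kτ)) = 1 / (1 − 0.3243) = 1.480
Steady-state peak = C₀ × R = 9.09 × 1.480 = 13.45 mg/L

13.5 mg/L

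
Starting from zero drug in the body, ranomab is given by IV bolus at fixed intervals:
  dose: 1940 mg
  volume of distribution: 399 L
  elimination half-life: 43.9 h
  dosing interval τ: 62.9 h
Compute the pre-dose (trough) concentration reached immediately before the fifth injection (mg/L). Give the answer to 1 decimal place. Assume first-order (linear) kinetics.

2.8 mg/L

C₀ per dose = Dose / Vd = 1940 / 399 = 4.862 mg/L
k = ln2 / t½ = 0.693147 / 43.9 = 0.01579 h⁻¹
Fraction remaining after one interval: r = e^(−kτ) = e^(−0.01579 × 62.9) = 0.3704
Before dose 5, 4 doses have been given (aged 1τ, 2τ, 3τ, 4τ).
C_trough = C₀ × (r + r² + … + r^4) = C₀ × r(1−r^4)/(1−r)
        = 4.862 × 0.3704 × (1 − 0.01882) / (1 − 0.3704) = 2.807 mg/L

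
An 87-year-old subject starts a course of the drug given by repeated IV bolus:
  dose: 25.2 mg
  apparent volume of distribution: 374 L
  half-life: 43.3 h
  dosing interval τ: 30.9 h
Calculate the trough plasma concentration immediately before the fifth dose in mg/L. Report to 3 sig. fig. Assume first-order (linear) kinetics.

C₀ per dose = Dose / Vd = 25.2 / 374 = 0.06738 mg/L
k = ln2 / t½ = 0.693147 / 43.3 = 0.01601 h⁻¹
Fraction remaining after one interval: r = e^(−kτ) = e^(−0.01601 × 30.9) = 0.6097
Before dose 5, 4 doses have been given (aged 1τ, 2τ, 3τ, 4τ).
C_trough = C₀ × (r + r² + … + r^4) = C₀ × r(1−r^4)/(1−r)
        = 0.06738 × 0.6097 × (1 − 0.1382) / (1 − 0.6097) = 0.09071 mg/L

0.0907 mg/L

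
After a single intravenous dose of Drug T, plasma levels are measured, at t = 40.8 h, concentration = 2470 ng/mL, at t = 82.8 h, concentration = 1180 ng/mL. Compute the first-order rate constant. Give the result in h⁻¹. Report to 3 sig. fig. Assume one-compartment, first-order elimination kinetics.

0.0176 h⁻¹

k = ln(C₁/C₂) / (t₂ − t₁) = ln(2470/1180) / (82.8 − 40.8)
  = 0.7387 / 42.00 = 0.01759 h⁻¹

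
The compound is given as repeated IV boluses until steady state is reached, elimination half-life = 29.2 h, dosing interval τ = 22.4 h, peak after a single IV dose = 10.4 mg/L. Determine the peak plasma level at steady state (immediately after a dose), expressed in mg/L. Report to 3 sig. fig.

25.2 mg/L

k = ln2 / t½ = 0.693147 / 29.2 = 0.02374 h⁻¹
e^(−kτ) = e^(−0.02374 × 22.4) = 0.5876
Accumulation ratio R = 1 / (1 − e^(−kτ)) = 1 / (1 − 0.5876) = 2.425
Steady-state peak = C₀ × R = 10.4 × 2.425 = 25.22 mg/L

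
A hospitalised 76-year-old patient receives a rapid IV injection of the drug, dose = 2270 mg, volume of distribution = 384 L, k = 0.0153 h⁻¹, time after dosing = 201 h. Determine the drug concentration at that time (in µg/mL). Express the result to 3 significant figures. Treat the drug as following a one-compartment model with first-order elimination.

0.273 µg/mL

C₀ = Dose / Vd = 2270 / 384 = 5.911 mg/L
C = C₀ · e^(−k·t) = 5.911 × e^(−0.01530 × 201)
  = 5.911 × 0.04618 = 0.2730 mg/L
(0.2730 mg/L = 0.2730 µg/mL)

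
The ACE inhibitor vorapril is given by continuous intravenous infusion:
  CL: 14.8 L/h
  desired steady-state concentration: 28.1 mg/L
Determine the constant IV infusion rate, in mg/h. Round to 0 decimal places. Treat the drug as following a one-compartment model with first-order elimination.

At steady state, infusion rate R₀ = Css × CL = 28.1 × 14.80 = 415.9 mg/h

416 mg/h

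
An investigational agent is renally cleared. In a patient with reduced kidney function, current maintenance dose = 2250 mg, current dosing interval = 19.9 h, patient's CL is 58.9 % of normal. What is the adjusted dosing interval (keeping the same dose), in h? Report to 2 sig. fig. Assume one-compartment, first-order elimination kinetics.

34 h

To keep the same average steady-state level, dosing rate must scale with clearance.
CL ratio = 58.9 / 100 = 0.5890
New interval (same dose) = 19.9 / 0.5890 = 33.79 h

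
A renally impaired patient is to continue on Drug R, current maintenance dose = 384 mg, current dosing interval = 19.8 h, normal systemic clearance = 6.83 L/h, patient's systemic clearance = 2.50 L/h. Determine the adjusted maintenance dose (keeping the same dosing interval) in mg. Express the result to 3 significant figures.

141 mg

To keep the same average steady-state level, dosing rate must scale with clearance.
CL ratio = 2.50 / 6.83 = 0.3660
New dose (same interval) = 384 × 0.3660 = 140.5 mg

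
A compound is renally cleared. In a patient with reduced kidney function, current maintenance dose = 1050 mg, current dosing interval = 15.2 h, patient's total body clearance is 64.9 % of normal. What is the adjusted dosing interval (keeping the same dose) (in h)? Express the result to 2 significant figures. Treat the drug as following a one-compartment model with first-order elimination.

To keep the same average steady-state level, dosing rate must scale with clearance.
CL ratio = 64.9 / 100 = 0.6490
New interval (same dose) = 15.2 / 0.6490 = 23.42 h

23 h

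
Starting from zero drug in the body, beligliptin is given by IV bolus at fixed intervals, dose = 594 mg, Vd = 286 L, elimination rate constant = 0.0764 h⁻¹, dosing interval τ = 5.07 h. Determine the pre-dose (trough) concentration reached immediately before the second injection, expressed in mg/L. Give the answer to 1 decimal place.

C₀ per dose = Dose / Vd = 594 / 286 = 2.077 mg/L
Fraction remaining after one interval: r = e^(−kτ) = e^(−0.07640 × 5.07) = 0.6789
Before dose 2, 1 dose has been given (aged 1τ).
C_trough = C₀ × r = 2.077 × 0.6789 = 1.410 mg/L

1.4 mg/L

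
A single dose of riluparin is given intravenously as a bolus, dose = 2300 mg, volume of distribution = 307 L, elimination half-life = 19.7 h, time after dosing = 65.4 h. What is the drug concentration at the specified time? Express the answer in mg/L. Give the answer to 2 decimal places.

C₀ = Dose / Vd = 2300 / 307 = 7.492 mg/L
k = ln2 / t½ = 0.693147 / 19.7 = 0.03519 h⁻¹
C = C₀ · e^(−k·t) = 7.492 × e^(−0.03519 × 65.4)
  = 7.492 × 0.1001 = 0.7499 mg/L

0.75 mg/L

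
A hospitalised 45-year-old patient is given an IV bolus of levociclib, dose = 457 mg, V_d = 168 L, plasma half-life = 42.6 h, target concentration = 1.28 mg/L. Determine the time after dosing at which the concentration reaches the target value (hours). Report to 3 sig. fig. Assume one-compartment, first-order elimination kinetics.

46.3 h

C₀ = Dose / Vd = 457.0 / 168 = 2.720 mg/L
k = ln2 / t½ = 0.693147 / 42.6 = 0.01627 h⁻¹
t = ln(C₀ / C) / k = ln(2.720 / 1.28) / 0.01627
  = ln(2.125) / 0.01627 = 0.7538 / 0.01627 = 46.33 h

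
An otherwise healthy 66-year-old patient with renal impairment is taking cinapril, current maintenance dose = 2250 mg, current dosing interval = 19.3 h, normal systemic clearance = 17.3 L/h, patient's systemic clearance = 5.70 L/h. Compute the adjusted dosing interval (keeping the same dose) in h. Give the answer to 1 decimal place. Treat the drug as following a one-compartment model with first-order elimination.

To keep the same average steady-state level, dosing rate must scale with clearance.
CL ratio = 5.70 / 17.3 = 0.3295
New interval (same dose) = 19.3 / 0.3295 = 58.57 h

58.6 h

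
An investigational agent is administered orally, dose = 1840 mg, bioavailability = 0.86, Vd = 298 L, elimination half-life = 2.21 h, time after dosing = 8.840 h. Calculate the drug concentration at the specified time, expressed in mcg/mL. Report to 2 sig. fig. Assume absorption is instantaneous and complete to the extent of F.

0.33 mcg/mL

Amount reaching circulation = F × Dose = 0.86 × 1840 = 1582 mg
C₀ = F·Dose / Vd = 1582 / 298 = 5.309 mg/L
k = ln2 / t½ = 0.693147 / 2.21 = 0.3136 h⁻¹
t / t½ = 8.840 / 2.21 = 4 half-lives
C = C₀ × (1/2)^4 = 5.309 × 0.06250 = 0.3318 mg/L
(0.3318 mg/L = 0.3318 mcg/mL)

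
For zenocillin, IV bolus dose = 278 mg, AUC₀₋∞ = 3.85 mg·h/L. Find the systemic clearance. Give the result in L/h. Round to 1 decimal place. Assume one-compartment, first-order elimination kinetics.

CL = Dose / AUC = 278 / 3.85 = 72.21 L/h

72.2 L/h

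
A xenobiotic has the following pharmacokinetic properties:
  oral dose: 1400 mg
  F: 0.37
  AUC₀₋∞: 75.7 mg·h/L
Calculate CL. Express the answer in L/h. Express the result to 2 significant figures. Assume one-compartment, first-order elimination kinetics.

CL = F·Dose / AUC = 0.37 × 1400 / 75.7 = 6.843 L/h

6.8 L/h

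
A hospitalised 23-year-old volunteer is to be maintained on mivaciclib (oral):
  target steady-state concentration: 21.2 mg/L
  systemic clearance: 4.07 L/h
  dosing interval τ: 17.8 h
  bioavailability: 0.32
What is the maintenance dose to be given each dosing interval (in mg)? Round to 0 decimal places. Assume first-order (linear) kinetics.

At steady state, F × (Dose/τ) = Css × CL.
Dose = Css × CL × τ / F = 21.2 × 4.070 × 17.8 / 0.32 = 4800 mg

4800 mg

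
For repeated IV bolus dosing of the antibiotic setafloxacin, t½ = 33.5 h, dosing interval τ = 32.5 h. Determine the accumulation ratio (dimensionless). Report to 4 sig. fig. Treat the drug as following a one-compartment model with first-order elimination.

k = ln2 / t½ = 0.693147 / 33.5 = 0.02069 h⁻¹
e^(−kτ) = e^(−0.02069 × 32.5) = 0.5105
Accumulation ratio R = 1 / (1 − e^(−kτ)) = 1 / (1 − 0.5105) = 2.043

2.043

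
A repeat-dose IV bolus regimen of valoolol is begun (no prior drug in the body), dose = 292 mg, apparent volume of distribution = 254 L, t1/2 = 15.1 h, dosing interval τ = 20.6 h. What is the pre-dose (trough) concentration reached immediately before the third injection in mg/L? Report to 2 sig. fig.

0.62 mg/L

C₀ per dose = Dose / Vd = 292 / 254 = 1.150 mg/L
k = ln2 / t½ = 0.693147 / 15.1 = 0.04590 h⁻¹
Fraction remaining after one interval: r = e^(−kτ) = e^(−0.04590 × 20.6) = 0.3885
Before dose 3, 2 doses have been given (aged 1τ, 2τ).
C_trough = C₀ × (r + r²) = 1.150 × (0.3885 + 0.1509) = 0.6203 mg/L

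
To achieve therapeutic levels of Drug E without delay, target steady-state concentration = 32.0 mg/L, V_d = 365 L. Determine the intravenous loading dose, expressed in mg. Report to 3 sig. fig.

LD = Css × Vd = 32.0 × 365 = 11680 mg

11700 mg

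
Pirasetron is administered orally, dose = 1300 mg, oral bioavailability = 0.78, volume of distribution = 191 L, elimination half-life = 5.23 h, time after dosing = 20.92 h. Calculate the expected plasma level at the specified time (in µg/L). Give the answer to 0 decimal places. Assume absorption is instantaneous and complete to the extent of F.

332 µg/L

Amount reaching circulation = F × Dose = 0.78 × 1300 = 1014 mg
C₀ = F·Dose / Vd = 1014 / 191 = 5.309 mg/L
k = ln2 / t½ = 0.693147 / 5.23 = 0.1325 h⁻¹
t / t½ = 20.92 / 5.23 = 4 half-lives
C = C₀ × (1/2)^4 = 5.309 × 0.06250 = 0.3318 mg/L
Convert: 0.3318 mg/L × 1000 = 331.8 µg/L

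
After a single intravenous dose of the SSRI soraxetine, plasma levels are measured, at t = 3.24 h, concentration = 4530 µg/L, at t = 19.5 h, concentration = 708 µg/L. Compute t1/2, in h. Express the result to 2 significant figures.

k = ln(C₁/C₂) / (t₂ − t₁) = ln(4530/708) / (19.5 − 3.24)
  = 1.856 / 16.26 = 0.1141 h⁻¹
t½ = ln2 / k = 0.693147 / 0.1141 = 6.075 h

6.1 h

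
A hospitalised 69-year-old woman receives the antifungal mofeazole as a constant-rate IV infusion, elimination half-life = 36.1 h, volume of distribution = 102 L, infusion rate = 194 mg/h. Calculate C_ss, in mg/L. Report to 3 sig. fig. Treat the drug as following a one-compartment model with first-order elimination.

k = ln2 / t½ = 0.693147 / 36.1 = 0.01920 h⁻¹
CL = k × Vd = 0.01920 × 102 = 1.958 L/h
At steady state Css = R₀ / CL = 194 / 1.958 = 99.08 mg/L

99.1 mg/L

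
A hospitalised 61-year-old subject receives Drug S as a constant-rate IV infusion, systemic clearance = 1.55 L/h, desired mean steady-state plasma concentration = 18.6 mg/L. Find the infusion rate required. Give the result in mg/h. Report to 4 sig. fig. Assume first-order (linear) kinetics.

At steady state, infusion rate R₀ = Css × CL = 18.6 × 1.550 = 28.83 mg/h

28.83 mg/h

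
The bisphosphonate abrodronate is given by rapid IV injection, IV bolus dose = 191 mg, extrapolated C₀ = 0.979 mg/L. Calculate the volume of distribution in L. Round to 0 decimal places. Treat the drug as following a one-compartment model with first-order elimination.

195 L

Vd = Dose / C₀ = 191.0 / 0.979 = 195.1 L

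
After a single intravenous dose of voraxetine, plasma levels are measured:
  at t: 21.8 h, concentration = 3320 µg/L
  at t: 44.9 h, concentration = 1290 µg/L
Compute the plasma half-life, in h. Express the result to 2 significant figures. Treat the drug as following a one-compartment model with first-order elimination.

k = ln(C₁/C₂) / (t₂ − t₁) = ln(3320/1290) / (44.9 − 21.8)
  = 0.9453 / 23.10 = 0.04092 h⁻¹
t½ = ln2 / k = 0.693147 / 0.04092 = 16.94 h

17 h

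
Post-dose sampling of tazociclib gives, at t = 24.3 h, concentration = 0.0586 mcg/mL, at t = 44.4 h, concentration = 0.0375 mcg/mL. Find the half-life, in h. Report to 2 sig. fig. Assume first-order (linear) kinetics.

31 h

k = ln(C₁/C₂) / (t₂ − t₁) = ln(0.0586/0.0375) / (44.4 − 24.3)
  = 0.4464 / 20.10 = 0.02221 h⁻¹
t½ = ln2 / k = 0.693147 / 0.02221 = 31.21 h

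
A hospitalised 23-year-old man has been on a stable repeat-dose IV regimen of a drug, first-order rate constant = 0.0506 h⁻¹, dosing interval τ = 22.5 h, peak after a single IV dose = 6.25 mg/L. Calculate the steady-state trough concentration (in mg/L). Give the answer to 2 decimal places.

2.95 mg/L

e^(−kτ) = e^(−0.05060 × 22.5) = 0.3203
Accumulation ratio R = 1 / (1 − e^(−kτ)) = 1 / (1 − 0.3203) = 1.471
Steady-state trough = C₀ × R × e^(−kτ) = 6.25 × 1.471 × 0.3203 = 2.945 mg/L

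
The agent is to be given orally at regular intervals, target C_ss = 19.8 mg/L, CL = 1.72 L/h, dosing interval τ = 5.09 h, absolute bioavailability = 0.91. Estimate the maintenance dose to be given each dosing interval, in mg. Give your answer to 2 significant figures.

190 mg

At steady state, F × (Dose/τ) = Css × CL.
Dose = Css × CL × τ / F = 19.8 × 1.720 × 5.09 / 0.91 = 190.5 mg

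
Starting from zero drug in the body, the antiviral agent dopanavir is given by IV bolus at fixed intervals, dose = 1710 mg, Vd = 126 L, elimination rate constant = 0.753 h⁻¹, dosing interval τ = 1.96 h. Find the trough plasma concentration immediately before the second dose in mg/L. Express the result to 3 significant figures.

3.10 mg/L

C₀ per dose = Dose / Vd = 1710 / 126 = 13.57 mg/L
Fraction remaining after one interval: r = e^(−kτ) = e^(−0.7530 × 1.96) = 0.2286
Before dose 2, 1 dose has been given (aged 1τ).
C_trough = C₀ × r = 13.57 × 0.2286 = 3.102 mg/L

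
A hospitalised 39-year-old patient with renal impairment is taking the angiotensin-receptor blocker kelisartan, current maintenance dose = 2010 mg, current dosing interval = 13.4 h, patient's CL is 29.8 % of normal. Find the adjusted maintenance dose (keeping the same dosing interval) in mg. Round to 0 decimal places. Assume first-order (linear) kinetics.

To keep the same average steady-state level, dosing rate must scale with clearance.
CL ratio = 29.8 / 100 = 0.2980
New dose (same interval) = 2010 × 0.2980 = 599.0 mg

599 mg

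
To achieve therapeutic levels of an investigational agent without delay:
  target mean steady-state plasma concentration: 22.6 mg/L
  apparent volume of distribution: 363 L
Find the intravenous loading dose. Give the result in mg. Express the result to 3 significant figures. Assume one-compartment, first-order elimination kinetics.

LD = Css × Vd = 22.6 × 363 = 8204 mg

8200 mg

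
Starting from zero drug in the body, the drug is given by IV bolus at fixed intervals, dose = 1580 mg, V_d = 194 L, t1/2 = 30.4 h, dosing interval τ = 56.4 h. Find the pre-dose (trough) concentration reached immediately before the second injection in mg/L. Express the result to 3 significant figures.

C₀ per dose = Dose / Vd = 1580 / 194 = 8.144 mg/L
k = ln2 / t½ = 0.693147 / 30.4 = 0.02280 h⁻¹
Fraction remaining after one interval: r = e^(−kτ) = e^(−0.02280 × 56.4) = 0.2764
Before dose 2, 1 dose has been given (aged 1τ).
C_trough = C₀ × r = 8.144 × 0.2764 = 2.251 mg/L

2.25 mg/L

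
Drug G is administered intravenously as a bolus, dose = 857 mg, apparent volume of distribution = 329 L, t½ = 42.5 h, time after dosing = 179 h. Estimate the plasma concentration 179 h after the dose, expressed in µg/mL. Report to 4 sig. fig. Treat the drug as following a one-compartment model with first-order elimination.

0.1406 µg/mL

C₀ = Dose / Vd = 857.0 / 329 = 2.605 mg/L
k = ln2 / t½ = 0.693147 / 42.5 = 0.01631 h⁻¹
C = C₀ · e^(−k·t) = 2.605 × e^(−0.01631 × 179)
  = 2.605 × 0.05396 = 0.1406 mg/L
(0.1406 mg/L = 0.1406 µg/mL)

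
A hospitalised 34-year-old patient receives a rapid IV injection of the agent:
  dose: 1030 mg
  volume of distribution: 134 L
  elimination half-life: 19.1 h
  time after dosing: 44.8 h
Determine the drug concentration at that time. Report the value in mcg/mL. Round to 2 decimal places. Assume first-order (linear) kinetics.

1.51 mcg/mL

C₀ = Dose / Vd = 1030 / 134 = 7.687 mg/L
k = ln2 / t½ = 0.693147 / 19.1 = 0.03629 h⁻¹
C = C₀ · e^(−k·t) = 7.687 × e^(−0.03629 × 44.8)
  = 7.687 × 0.1968 = 1.513 mg/L
(1.513 mg/L = 1.513 mcg/mL)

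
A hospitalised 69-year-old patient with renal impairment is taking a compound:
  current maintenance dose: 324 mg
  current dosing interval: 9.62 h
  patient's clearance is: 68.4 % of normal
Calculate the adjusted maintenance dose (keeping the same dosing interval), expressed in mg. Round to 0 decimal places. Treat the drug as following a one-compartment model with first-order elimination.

To keep the same average steady-state level, dosing rate must scale with clearance.
CL ratio = 68.4 / 100 = 0.6840
New dose (same interval) = 324 × 0.6840 = 221.6 mg

222 mg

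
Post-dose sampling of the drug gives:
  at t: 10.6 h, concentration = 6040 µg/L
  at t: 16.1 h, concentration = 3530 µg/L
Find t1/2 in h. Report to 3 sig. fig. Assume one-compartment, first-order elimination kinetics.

7.10 h

k = ln(C₁/C₂) / (t₂ − t₁) = ln(6040/3530) / (16.1 − 10.6)
  = 0.5371 / 5.500 = 0.09765 h⁻¹
t½ = ln2 / k = 0.693147 / 0.09765 = 7.098 h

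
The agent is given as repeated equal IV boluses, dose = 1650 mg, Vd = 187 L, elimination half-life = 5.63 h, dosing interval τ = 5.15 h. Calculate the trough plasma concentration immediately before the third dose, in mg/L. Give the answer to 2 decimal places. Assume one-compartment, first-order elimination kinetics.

7.16 mg/L

C₀ per dose = Dose / Vd = 1650 / 187 = 8.824 mg/L
k = ln2 / t½ = 0.693147 / 5.63 = 0.1231 h⁻¹
Fraction remaining after one interval: r = e^(−kτ) = e^(−0.1231 × 5.15) = 0.5305
Before dose 3, 2 doses have been given (aged 1τ, 2τ).
C_trough = C₀ × (r + r²) = 8.824 × (0.5305 + 0.2814) = 7.164 mg/L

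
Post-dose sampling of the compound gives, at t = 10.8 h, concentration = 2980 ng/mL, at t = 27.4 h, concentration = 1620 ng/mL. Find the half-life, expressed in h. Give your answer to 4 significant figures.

18.88 h

k = ln(C₁/C₂) / (t₂ − t₁) = ln(2980/1620) / (27.4 − 10.8)
  = 0.6095 / 16.60 = 0.03672 h⁻¹
t½ = ln2 / k = 0.693147 / 0.03672 = 18.88 h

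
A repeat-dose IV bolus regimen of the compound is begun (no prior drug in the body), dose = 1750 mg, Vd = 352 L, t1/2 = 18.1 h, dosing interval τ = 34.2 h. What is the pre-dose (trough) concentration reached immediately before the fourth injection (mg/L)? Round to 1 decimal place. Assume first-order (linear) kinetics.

C₀ per dose = Dose / Vd = 1750 / 352 = 4.972 mg/L
k = ln2 / t½ = 0.693147 / 18.1 = 0.03830 h⁻¹
Fraction remaining after one interval: r = e^(−kτ) = e^(−0.03830 × 34.2) = 0.2699
Before dose 4, 3 doses have been given (aged 1τ, 2τ, 3τ).
C_trough = C₀ × (r + r² + … + r^3) = C₀ × r(1−r^3)/(1−r)
        = 4.972 × 0.2699 × (1 − 0.01966) / (1 − 0.2699) = 1.802 mg/L

1.8 mg/L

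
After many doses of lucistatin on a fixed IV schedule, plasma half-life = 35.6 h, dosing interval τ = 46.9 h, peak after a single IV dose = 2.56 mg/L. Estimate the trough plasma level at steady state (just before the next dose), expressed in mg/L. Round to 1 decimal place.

1.7 mg/L

k = ln2 / t½ = 0.693147 / 35.6 = 0.01947 h⁻¹
e^(−kτ) = e^(−0.01947 × 46.9) = 0.4013
Accumulation ratio R = 1 / (1 − e^(−kτ)) = 1 / (1 − 0.4013) = 1.670
Steady-state trough = C₀ × R × e^(−kτ) = 2.56 × 1.670 × 0.4013 = 1.716 mg/L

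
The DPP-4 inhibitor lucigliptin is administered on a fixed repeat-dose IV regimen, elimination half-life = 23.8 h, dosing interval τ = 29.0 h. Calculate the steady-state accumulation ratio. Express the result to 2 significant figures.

k = ln2 / t½ = 0.693147 / 23.8 = 0.02912 h⁻¹
e^(−kτ) = e^(−0.02912 × 29.0) = 0.4298
Accumulation ratio R = 1 / (1 − e^(−kτ)) = 1 / (1 − 0.4298) = 1.754

1.8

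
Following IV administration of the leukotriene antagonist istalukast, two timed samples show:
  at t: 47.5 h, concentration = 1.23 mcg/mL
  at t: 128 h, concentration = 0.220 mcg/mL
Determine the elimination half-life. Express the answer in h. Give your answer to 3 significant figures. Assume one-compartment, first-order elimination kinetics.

32.4 h

k = ln(C₁/C₂) / (t₂ − t₁) = ln(1.23/0.220) / (128 − 47.5)
  = 1.721 / 80.50 = 0.02138 h⁻¹
t½ = ln2 / k = 0.693147 / 0.02138 = 32.42 h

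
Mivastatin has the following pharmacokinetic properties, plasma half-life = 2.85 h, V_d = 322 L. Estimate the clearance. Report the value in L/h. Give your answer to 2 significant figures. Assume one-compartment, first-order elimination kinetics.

78 L/h

k = ln2 / t½ = 0.693147 / 2.85 = 0.2432 h⁻¹
CL = k × Vd = 0.2432 × 322 = 78.31 L/h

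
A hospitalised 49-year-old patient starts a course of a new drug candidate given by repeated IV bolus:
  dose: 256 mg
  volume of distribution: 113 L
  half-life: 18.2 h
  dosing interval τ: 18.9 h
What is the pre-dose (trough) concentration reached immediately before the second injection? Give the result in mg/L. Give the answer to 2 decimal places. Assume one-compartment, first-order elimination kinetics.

C₀ per dose = Dose / Vd = 256 / 113 = 2.265 mg/L
k = ln2 / t½ = 0.693147 / 18.2 = 0.03809 h⁻¹
Fraction remaining after one interval: r = e^(−kτ) = e^(−0.03809 × 18.9) = 0.4868
Before dose 2, 1 dose has been given (aged 1τ).
C_trough = C₀ × r = 2.265 × 0.4868 = 1.103 mg/L

1.10 mg/L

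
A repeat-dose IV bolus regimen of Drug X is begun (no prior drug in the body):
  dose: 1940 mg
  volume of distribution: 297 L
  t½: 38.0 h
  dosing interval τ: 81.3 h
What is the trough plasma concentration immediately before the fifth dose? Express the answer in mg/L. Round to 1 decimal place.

C₀ per dose = Dose / Vd = 1940 / 297 = 6.532 mg/L
k = ln2 / t½ = 0.693147 / 38.0 = 0.01824 h⁻¹
Fraction remaining after one interval: r = e^(−kτ) = e^(−0.01824 × 81.3) = 0.2270
Before dose 5, 4 doses have been given (aged 1τ, 2τ, 3τ, 4τ).
C_trough = C₀ × (r + r² + … + r^4) = C₀ × r(1−r^4)/(1−r)
        = 6.532 × 0.2270 × (1 − 0.002655) / (1 − 0.2270) = 1.913 mg/L

1.9 mg/L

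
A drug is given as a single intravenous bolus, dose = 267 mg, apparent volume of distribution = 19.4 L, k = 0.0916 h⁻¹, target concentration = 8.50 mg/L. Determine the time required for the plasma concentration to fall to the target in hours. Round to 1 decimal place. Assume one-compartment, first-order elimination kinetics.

5.3 h

C₀ = Dose / Vd = 267.0 / 19.4 = 13.76 mg/L
t = ln(C₀ / C) / k = ln(13.76 / 8.50) / 0.09160
  = ln(1.619) / 0.09160 = 0.4818 / 0.09160 = 5.260 h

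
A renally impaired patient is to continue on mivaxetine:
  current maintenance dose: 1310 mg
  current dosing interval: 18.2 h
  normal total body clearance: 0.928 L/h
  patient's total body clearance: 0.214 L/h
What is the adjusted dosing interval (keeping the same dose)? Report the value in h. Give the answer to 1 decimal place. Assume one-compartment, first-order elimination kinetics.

To keep the same average steady-state level, dosing rate must scale with clearance.
CL ratio = 0.214 / 0.928 = 0.2306
New interval (same dose) = 18.2 / 0.2306 = 78.92 h

78.9 h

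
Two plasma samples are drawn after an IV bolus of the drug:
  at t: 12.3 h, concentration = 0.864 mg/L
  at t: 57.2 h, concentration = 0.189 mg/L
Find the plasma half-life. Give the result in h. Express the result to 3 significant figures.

k = ln(C₁/C₂) / (t₂ − t₁) = ln(0.864/0.189) / (57.2 − 12.3)
  = 1.520 / 44.90 = 0.03385 h⁻¹
t½ = ln2 / k = 0.693147 / 0.03385 = 20.48 h

20.5 h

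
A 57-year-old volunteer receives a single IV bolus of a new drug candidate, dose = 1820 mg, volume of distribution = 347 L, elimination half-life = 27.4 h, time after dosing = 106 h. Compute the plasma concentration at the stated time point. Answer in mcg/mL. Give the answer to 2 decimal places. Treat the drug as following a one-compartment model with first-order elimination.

C₀ = Dose / Vd = 1820 / 347 = 5.245 mg/L
k = ln2 / t½ = 0.693147 / 27.4 = 0.02530 h⁻¹
C = C₀ · e^(−k·t) = 5.245 × e^(−0.02530 × 106)
  = 5.245 × 0.06844 = 0.3590 mg/L
(0.3590 mg/L = 0.3590 mcg/mL)

0.36 mcg/mL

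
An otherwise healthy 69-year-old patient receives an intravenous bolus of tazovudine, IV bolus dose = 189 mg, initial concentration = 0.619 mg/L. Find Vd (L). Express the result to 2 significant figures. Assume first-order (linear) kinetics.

310 L

Vd = Dose / C₀ = 189.0 / 0.619 = 305.3 L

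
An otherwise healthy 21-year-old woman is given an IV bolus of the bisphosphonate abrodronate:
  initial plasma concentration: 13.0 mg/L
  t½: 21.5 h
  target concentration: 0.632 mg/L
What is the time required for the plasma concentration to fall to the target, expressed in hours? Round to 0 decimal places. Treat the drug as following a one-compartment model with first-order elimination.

k = ln2 / t½ = 0.693147 / 21.5 = 0.03224 h⁻¹
t = ln(C₀ / C) / k = ln(13.00 / 0.632) / 0.03224
  = ln(20.57) / 0.03224 = 3.024 / 0.03224 = 93.80 h

94 h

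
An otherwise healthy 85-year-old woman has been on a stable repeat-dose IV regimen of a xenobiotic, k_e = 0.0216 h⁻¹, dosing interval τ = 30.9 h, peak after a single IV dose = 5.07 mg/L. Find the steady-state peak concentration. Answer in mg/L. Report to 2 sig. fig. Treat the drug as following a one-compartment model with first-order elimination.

10 mg/L

e^(−kτ) = e^(−0.02160 × 30.9) = 0.5130
Accumulation ratio R = 1 / (1 − e^(−kτ)) = 1 / (1 − 0.5130) = 2.053
Steady-state peak = C₀ × R = 5.07 × 2.053 = 10.41 mg/L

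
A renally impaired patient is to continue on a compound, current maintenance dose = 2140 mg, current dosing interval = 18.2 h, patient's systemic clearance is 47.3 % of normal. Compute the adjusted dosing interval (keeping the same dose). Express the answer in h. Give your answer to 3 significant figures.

38.5 h

To keep the same average steady-state level, dosing rate must scale with clearance.
CL ratio = 47.3 / 100 = 0.4730
New interval (same dose) = 18.2 / 0.4730 = 38.48 h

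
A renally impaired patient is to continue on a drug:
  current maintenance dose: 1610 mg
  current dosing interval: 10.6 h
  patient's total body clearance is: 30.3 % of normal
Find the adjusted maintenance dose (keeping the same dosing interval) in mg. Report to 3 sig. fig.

488 mg

To keep the same average steady-state level, dosing rate must scale with clearance.
CL ratio = 30.3 / 100 = 0.3030
New dose (same interval) = 1610 × 0.3030 = 487.8 mg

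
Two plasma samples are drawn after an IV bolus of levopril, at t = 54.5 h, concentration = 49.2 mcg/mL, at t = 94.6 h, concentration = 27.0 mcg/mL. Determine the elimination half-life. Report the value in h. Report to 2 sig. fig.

46 h

k = ln(C₁/C₂) / (t₂ − t₁) = ln(49.2/27.0) / (94.6 − 54.5)
  = 0.6001 / 40.10 = 0.01497 h⁻¹
t½ = ln2 / k = 0.693147 / 0.01497 = 46.30 h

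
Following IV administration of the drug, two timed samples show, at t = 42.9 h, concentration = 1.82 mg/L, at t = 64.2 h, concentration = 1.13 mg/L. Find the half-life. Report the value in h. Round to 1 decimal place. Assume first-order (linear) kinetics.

k = ln(C₁/C₂) / (t₂ − t₁) = ln(1.82/1.13) / (64.2 − 42.9)
  = 0.4766 / 21.30 = 0.02238 h⁻¹
t½ = ln2 / k = 0.693147 / 0.02238 = 30.97 h

31.0 h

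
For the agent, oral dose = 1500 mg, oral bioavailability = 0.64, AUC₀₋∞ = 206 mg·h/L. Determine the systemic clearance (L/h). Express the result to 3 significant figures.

4.66 L/h

CL = F·Dose / AUC = 0.64 × 1500 / 206 = 4.660 L/h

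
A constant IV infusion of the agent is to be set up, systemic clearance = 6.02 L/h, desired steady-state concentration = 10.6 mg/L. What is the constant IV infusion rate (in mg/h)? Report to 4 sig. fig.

At steady state, infusion rate R₀ = Css × CL = 10.6 × 6.020 = 63.81 mg/h

63.81 mg/h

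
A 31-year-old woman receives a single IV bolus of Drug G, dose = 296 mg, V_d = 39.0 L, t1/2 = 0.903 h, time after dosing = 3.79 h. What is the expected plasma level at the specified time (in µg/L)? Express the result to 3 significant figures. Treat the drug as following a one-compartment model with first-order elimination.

C₀ = Dose / Vd = 296.0 / 39.0 = 7.590 mg/L
k = ln2 / t½ = 0.693147 / 0.903 = 0.7676 h⁻¹
C = C₀ · e^(−k·t) = 7.590 × e^(−0.7676 × 3.79)
  = 7.590 × 0.05452 = 0.4138 mg/L
Convert: 0.4138 mg/L × 1000 = 413.8 µg/L

414 µg/L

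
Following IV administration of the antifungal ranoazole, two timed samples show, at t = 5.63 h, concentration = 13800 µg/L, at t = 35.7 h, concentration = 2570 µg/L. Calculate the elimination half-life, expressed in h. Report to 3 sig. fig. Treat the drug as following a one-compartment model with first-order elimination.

12.4 h

k = ln(C₁/C₂) / (t₂ − t₁) = ln(13800/2570) / (35.7 − 5.63)
  = 1.681 / 30.07 = 0.05590 h⁻¹
t½ = ln2 / k = 0.693147 / 0.05590 = 12.40 h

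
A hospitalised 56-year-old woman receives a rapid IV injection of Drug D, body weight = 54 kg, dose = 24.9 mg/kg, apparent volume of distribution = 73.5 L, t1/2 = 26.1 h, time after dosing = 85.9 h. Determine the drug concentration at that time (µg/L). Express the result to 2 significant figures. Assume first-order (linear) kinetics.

Total dose = 24.9 × 54 = 1345 mg
C₀ = Dose / Vd = 1345 / 73.5 = 18.30 mg/L
k = ln2 / t½ = 0.693147 / 26.1 = 0.02656 h⁻¹
C = C₀ · e^(−k·t) = 18.30 × e^(−0.02656 × 85.9)
  = 18.30 × 0.1021 = 1.868 mg/L
Convert: 1.868 mg/L × 1000 = 1868 µg/L

1900 µg/L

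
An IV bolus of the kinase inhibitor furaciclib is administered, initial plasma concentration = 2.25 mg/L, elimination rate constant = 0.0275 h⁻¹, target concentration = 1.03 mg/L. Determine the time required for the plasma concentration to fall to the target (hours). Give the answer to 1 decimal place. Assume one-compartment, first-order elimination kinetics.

28.4 h

t = ln(C₀ / C) / k = ln(2.250 / 1.03) / 0.02750
  = ln(2.184) / 0.02750 = 0.7812 / 0.02750 = 28.41 h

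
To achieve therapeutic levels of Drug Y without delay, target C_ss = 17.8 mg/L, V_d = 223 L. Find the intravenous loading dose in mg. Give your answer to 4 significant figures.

3969 mg

LD = Css × Vd = 17.8 × 223 = 3969 mg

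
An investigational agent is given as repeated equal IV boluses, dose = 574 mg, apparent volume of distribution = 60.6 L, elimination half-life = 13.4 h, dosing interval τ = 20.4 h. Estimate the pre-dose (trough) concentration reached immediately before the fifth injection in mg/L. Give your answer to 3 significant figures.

4.98 mg/L

C₀ per dose = Dose / Vd = 574 / 60.6 = 9.472 mg/L
k = ln2 / t½ = 0.693147 / 13.4 = 0.05173 h⁻¹
Fraction remaining after one interval: r = e^(−kτ) = e^(−0.05173 × 20.4) = 0.3481
Before dose 5, 4 doses have been given (aged 1τ, 2τ, 3τ, 4τ).
C_trough = C₀ × (r + r² + … + r^4) = C₀ × r(1−r^4)/(1−r)
        = 9.472 × 0.3481 × (1 − 0.01468) / (1 − 0.3481) = 4.984 mg/L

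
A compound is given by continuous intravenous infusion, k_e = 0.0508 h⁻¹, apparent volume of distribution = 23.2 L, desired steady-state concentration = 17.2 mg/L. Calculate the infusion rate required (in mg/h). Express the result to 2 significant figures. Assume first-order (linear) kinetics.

CL = k × Vd = 0.05080 × 23.2 = 1.179 L/h
At steady state, infusion rate R₀ = Css × CL = 17.2 × 1.179 = 20.28 mg/h

20 mg/h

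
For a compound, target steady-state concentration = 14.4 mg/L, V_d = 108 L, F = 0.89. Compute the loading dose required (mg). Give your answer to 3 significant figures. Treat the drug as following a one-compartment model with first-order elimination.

1750 mg

LD = Css × Vd / F = 14.4 × 108 / 0.89 = 1747 mg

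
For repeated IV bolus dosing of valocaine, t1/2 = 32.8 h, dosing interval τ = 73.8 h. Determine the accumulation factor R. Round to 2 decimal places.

1.27

k = ln2 / t½ = 0.693147 / 32.8 = 0.02113 h⁻¹
e^(−kτ) = e^(−0.02113 × 73.8) = 0.2103
Accumulation ratio R = 1 / (1 − e^(−kτ)) = 1 / (1 − 0.2103) = 1.266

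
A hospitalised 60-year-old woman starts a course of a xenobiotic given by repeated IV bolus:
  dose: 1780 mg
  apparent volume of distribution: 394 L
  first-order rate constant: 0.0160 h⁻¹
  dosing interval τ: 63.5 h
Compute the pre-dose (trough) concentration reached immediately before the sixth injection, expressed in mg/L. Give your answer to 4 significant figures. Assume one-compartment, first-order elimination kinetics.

C₀ per dose = Dose / Vd = 1780 / 394 = 4.518 mg/L
Fraction remaining after one interval: r = e^(−kτ) = e^(−0.01600 × 63.5) = 0.3620
Before dose 6, 5 doses have been given (aged 1τ, 2τ, 3τ, 4τ, 5τ).
C_trough = C₀ × (r + r² + … + r^5) = C₀ × r(1−r^5)/(1−r)
        = 4.518 × 0.3620 × (1 − 0.006216) / (1 − 0.3620) = 2.548 mg/L

2.548 mg/L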